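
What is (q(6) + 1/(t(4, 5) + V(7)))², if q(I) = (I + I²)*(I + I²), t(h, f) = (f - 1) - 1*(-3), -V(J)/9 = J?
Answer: 9758081089/3136 ≈ 3.1116e+6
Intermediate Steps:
V(J) = -9*J
t(h, f) = 2 + f (t(h, f) = (-1 + f) + 3 = 2 + f)
q(I) = (I + I²)²
(q(6) + 1/(t(4, 5) + V(7)))² = (6²*(1 + 6)² + 1/((2 + 5) - 9*7))² = (36*7² + 1/(7 - 63))² = (36*49 + 1/(-56))² = (1764 - 1/56)² = (98783/56)² = 9758081089/3136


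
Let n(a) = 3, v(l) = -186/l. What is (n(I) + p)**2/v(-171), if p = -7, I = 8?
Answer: 456/31 ≈ 14.710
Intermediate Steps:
(n(I) + p)**2/v(-171) = (3 - 7)**2/((-186/(-171))) = (-4)**2/((-186*(-1/171))) = 16/(62/57) = 16*(57/62) = 456/31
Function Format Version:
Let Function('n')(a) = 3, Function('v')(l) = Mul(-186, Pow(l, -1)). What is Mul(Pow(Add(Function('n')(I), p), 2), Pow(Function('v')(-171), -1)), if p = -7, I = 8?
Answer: Rational(456, 31) ≈ 14.710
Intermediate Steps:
Mul(Pow(Add(Function('n')(I), p), 2), Pow(Function('v')(-171), -1)) = Mul(Pow(Add(3, -7), 2), Pow(Mul(-186, Pow(-171, -1)), -1)) = Mul(Pow(-4, 2), Pow(Mul(-186, Rational(-1, 171)), -1)) = Mul(16, Pow(Rational(62, 57), -1)) = Mul(16, Rational(57, 62)) = Rational(456, 31)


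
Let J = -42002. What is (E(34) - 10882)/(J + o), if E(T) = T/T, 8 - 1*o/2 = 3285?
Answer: 10881/48556 ≈ 0.22409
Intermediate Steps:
o = -6554 (o = 16 - 2*3285 = 16 - 6570 = -6554)
E(T) = 1
(E(34) - 10882)/(J + o) = (1 - 10882)/(-42002 - 6554) = -10881/(-48556) = -10881*(-1/48556) = 10881/48556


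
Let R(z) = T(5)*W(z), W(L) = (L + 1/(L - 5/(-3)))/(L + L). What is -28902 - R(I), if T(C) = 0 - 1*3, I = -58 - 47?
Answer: -627140847/21700 ≈ -28901.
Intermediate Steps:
I = -105
T(C) = -3 (T(C) = 0 - 3 = -3)
W(L) = (L + 1/(5/3 + L))/(2*L) (W(L) = (L + 1/(L - 5*(-1/3)))/((2*L)) = (L + 1/(L + 5/3))*(1/(2*L)) = (L + 1/(5/3 + L))*(1/(2*L)) = (L + 1/(5/3 + L))/(2*L))
R(z) = -3*(3 + 3*z**2 + 5*z)/(2*z*(5 + 3*z))
-28902 - R(I) = -28902 - 3*(-3 - 5*(-105) - 3*(-105)**2)/(2*(-105)*(5 + 3*(-105))) = -28902 - 3*(-1)*(-3 + 525 - 3*11025)/(2*105*(5 - 315)) = -28902 - 3*(-1)*(-3 + 525 - 33075)/(2*105*(-310)) = -28902 - 3*(-1)*(-1)*(-32553)/(2*105*310) = -28902 - 1*(-32553/21700) = -28902 + 32553/21700 = -627140847/21700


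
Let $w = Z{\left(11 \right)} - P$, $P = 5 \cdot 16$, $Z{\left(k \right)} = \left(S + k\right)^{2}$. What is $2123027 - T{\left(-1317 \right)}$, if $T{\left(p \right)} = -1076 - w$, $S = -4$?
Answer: $2124072$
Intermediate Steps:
$Z{\left(k \right)} = \left(-4 + k\right)^{2}$
$P = 80$
$w = -31$ ($w = \left(-4 + 11\right)^{2} - 80 = 7^{2} - 80 = 49 - 80 = -31$)
$T{\left(p \right)} = -1045$ ($T{\left(p \right)} = -1076 - -31 = -1076 + 31 = -1045$)
$2123027 - T{\left(-1317 \right)} = 2123027 - -1045 = 2123027 + 1045 = 2124072$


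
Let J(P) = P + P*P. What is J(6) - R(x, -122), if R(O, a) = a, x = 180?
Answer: 164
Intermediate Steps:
J(P) = P + P²
J(6) - R(x, -122) = 6*(1 + 6) - 1*(-122) = 6*7 + 122 = 42 + 122 = 164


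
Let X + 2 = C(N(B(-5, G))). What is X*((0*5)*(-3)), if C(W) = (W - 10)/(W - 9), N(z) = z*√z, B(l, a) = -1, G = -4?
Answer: 0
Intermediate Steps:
N(z) = z^(3/2)
C(W) = (-10 + W)/(-9 + W)
X = -2 + (-10 - I)*(-9 + I)/82 (X = -2 + (-10 + (-1)^(3/2))/(-9 + (-1)^(3/2)) = -2 + (-10 - I)/(-9 - I) = -2 + ((-9 + I)/82)*(-10 - I) = -2 + (-10 - I)*(-9 + I)/82 ≈ -0.89024 - 0.012195*I)
X*((0*5)*(-3)) = (-73/82 - I/82)*((0*5)*(-3)) = (-73/82 - I/82)*(0*(-3)) = (-73/82 - I/82)*0 = 0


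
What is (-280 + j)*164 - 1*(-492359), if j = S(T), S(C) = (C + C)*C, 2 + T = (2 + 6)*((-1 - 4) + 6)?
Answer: 458247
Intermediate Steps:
T = 6 (T = -2 + (2 + 6)*((-1 - 4) + 6) = -2 + 8*(-5 + 6) = -2 + 8*1 = -2 + 8 = 6)
S(C) = 2*C² (S(C) = (2*C)*C = 2*C²)
j = 72 (j = 2*6² = 2*36 = 72)
(-280 + j)*164 - 1*(-492359) = (-280 + 72)*164 - 1*(-492359) = -208*164 + 492359 = -34112 + 492359 = 458247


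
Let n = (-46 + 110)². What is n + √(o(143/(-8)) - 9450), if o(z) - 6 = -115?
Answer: 4096 + 11*I*√79 ≈ 4096.0 + 97.77*I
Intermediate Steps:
o(z) = -109 (o(z) = 6 - 115 = -109)
n = 4096 (n = 64² = 4096)
n + √(o(143/(-8)) - 9450) = 4096 + √(-109 - 9450) = 4096 + √(-9559) = 4096 + 11*I*√79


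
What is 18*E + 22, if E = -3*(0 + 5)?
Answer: -248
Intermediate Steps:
E = -15 (E = -3*5 = -15)
18*E + 22 = 18*(-15) + 22 = -270 + 22 = -248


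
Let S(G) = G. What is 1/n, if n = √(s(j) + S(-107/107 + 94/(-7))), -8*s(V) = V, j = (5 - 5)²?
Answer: -I*√707/101 ≈ -0.26326*I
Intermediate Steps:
j = 0 (j = 0² = 0)
s(V) = -V/8
n = I*√707/7 (n = √(-⅛*0 + (-107/107 + 94/(-7))) = √(0 + (-107*1/107 + 94*(-⅐))) = √(0 + (-1 - 94/7)) = √(0 - 101/7) = √(-101/7) = I*√707/7 ≈ 3.7985*I)
1/n = 1/(I*√707/7) = -I*√707/101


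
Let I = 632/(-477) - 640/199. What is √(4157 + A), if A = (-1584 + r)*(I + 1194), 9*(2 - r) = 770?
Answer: I*√17834524659346411/94923 ≈ 1406.9*I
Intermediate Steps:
r = -752/9 (r = 2 - ⅑*770 = 2 - 770/9 = -752/9 ≈ -83.556)
I = -431048/94923 (I = 632*(-1/477) - 640*1/199 = -632/477 - 640/199 = -431048/94923 ≈ -4.5410)
A = -1694508466112/854307 (A = (-1584 - 752/9)*(-431048/94923 + 1194) = -15008/9*112907014/94923 = -1694508466112/854307 ≈ -1.9835e+6)
√(4157 + A) = √(4157 - 1694508466112/854307) = √(-1690957111913/854307) = I*√17834524659346411/94923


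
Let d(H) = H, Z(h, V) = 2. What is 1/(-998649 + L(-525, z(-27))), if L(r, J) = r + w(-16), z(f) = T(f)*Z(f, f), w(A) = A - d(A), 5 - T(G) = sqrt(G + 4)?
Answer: -1/999174 ≈ -1.0008e-6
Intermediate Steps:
T(G) = 5 - sqrt(4 + G) (T(G) = 5 - sqrt(G + 4) = 5 - sqrt(4 + G))
w(A) = 0 (w(A) = A - A = 0)
z(f) = 10 - 2*sqrt(4 + f) (z(f) = (5 - sqrt(4 + f))*2 = 10 - 2*sqrt(4 + f))
L(r, J) = r (L(r, J) = r + 0 = r)
1/(-998649 + L(-525, z(-27))) = 1/(-998649 - 525) = 1/(-999174) = -1/999174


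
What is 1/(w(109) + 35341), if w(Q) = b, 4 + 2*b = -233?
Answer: 2/70445 ≈ 2.8391e-5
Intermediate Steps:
b = -237/2 (b = -2 + (1/2)*(-233) = -2 - 233/2 = -237/2 ≈ -118.50)
w(Q) = -237/2
1/(w(109) + 35341) = 1/(-237/2 + 35341) = 1/(70445/2) = 2/70445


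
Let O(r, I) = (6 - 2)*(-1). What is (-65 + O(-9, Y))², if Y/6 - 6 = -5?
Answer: 4761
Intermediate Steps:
Y = 6 (Y = 36 + 6*(-5) = 36 - 30 = 6)
O(r, I) = -4 (O(r, I) = 4*(-1) = -4)
(-65 + O(-9, Y))² = (-65 - 4)² = (-69)² = 4761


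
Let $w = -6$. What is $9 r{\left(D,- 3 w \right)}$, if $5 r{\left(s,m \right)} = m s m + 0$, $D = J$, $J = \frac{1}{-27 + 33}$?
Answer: $\frac{486}{5} \approx 97.2$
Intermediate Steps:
$J = \frac{1}{6} \approx 0.16667$
$D = \frac{1}{6} \approx 0.16667$
$r{\left(s,m \right)} = \frac{s m^{2}}{5}$ ($r{\left(s,m \right)} = \frac{m s m + 0}{5} = \frac{s m^{2} + 0}{5} = \frac{s m^{2}}{5}$)
$9 r{\left(D,- 3 w \right)} = 9 \cdot \frac{1}{5} \cdot \frac{1}{6} \left(\left(-3\right) \left(-6\right)\right)^{2} = 9 \cdot \frac{1}{5} \cdot \frac{1}{6} \cdot 18^{2} = 9 \cdot \frac{1}{5} \cdot \frac{1}{6} \cdot 324 = 9 \cdot \frac{54}{5} = \frac{486}{5}$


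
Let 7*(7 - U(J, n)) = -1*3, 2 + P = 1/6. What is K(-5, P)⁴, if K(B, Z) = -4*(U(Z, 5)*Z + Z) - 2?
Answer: 2488619831296/194481 ≈ 1.2796e+7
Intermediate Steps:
P = -11/6 (P = -2 + 1/6 = -2 + ⅙ = -11/6 ≈ -1.8333)
U(J, n) = 52/7 (U(J, n) = 7 - (-1)*3/7 = 7 - ⅐*(-3) = 7 + 3/7 = 52/7)
K(B, Z) = -2 - 236*Z/7 (K(B, Z) = -4*(52*Z/7 + Z) - 2 = -236*Z/7 - 2 = -2 - 236*Z/7)
K(-5, P)⁴ = (-2 - 236/7*(-11/6))⁴ = (-2 + 1298/21)⁴ = (1256/21)⁴ = 2488619831296/194481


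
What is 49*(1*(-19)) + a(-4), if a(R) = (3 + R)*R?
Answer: -927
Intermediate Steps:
a(R) = R*(3 + R)
49*(1*(-19)) + a(-4) = 49*(1*(-19)) - 4*(3 - 4) = 49*(-19) - 4*(-1) = -931 + 4 = -927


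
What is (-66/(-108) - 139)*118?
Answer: -146969/9 ≈ -16330.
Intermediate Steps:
(-66/(-108) - 139)*118 = (-66*(-1/108) - 139)*118 = (11/18 - 139)*118 = -2491/18*118 = -146969/9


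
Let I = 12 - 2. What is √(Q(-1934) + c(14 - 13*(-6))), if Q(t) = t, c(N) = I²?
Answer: I*√1834 ≈ 42.825*I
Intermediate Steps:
I = 10
c(N) = 100 (c(N) = 10² = 100)
√(Q(-1934) + c(14 - 13*(-6))) = √(-1934 + 100) = √(-1834) = I*√1834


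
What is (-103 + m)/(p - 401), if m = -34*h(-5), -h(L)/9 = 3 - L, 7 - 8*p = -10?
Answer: -18760/3191 ≈ -5.8790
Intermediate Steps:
p = 17/8 (p = 7/8 - 1/8*(-10) = 7/8 + 5/4 = 17/8 ≈ 2.1250)
h(L) = -27 + 9*L (h(L) = -9*(3 - L) = -27 + 9*L)
m = 2448 (m = -34*(-27 + 9*(-5)) = -34*(-27 - 45) = -34*(-72) = 2448)
(-103 + m)/(p - 401) = (-103 + 2448)/(17/8 - 401) = 2345/(-3191/8) = 2345*(-8/3191) = -18760/3191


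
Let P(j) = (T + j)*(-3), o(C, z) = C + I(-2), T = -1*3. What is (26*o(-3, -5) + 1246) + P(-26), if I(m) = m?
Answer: 1203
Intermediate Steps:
T = -3
o(C, z) = -2 + C (o(C, z) = C - 2 = -2 + C)
P(j) = 9 - 3*j (P(j) = (-3 + j)*(-3) = 9 - 3*j)
(26*o(-3, -5) + 1246) + P(-26) = (26*(-2 - 3) + 1246) + (9 - 3*(-26)) = (26*(-5) + 1246) + (9 + 78) = (-130 + 1246) + 87 = 1116 + 87 = 1203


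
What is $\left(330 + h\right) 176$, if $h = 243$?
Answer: $100848$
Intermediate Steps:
$\left(330 + h\right) 176 = \left(330 + 243\right) 176 = 573 \cdot 176 = 100848$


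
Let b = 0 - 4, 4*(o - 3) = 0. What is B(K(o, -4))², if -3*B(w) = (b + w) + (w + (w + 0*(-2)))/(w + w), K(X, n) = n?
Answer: 49/9 ≈ 5.4444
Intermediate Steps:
o = 3 (o = 3 + (¼)*0 = 3 + 0 = 3)
b = -4
B(w) = 1 - w/3 (B(w) = -((-4 + w) + (w + (w + 0*(-2)))/(w + w))/3 = -((-4 + w) + (w + (w + 0))/((2*w)))/3 = -((-4 + w) + (w + w)*(1/(2*w)))/3 = -((-4 + w) + (2*w)*(1/(2*w)))/3 = -((-4 + w) + 1)/3 = -(-3 + w)/3 = 1 - w/3)
B(K(o, -4))² = (1 - ⅓*(-4))² = (1 + 4/3)² = (7/3)² = 49/9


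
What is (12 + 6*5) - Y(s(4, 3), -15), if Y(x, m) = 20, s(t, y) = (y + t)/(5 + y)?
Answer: 22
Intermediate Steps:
s(t, y) = (t + y)/(5 + y)
(12 + 6*5) - Y(s(4, 3), -15) = (12 + 6*5) - 1*20 = (12 + 30) - 20 = 42 - 20 = 22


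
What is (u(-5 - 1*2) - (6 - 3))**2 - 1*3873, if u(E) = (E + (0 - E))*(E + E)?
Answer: -3864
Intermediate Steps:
u(E) = 0 (u(E) = (E - E)*(2*E) = 0*(2*E) = 0)
(u(-5 - 1*2) - (6 - 3))**2 - 1*3873 = (0 - (6 - 3))**2 - 1*3873 = (0 - 1*3)**2 - 3873 = (0 - 3)**2 - 3873 = (-3)**2 - 3873 = 9 - 3873 = -3864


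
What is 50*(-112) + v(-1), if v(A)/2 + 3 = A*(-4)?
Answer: -5598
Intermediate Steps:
v(A) = -6 - 8*A (v(A) = -6 + 2*(A*(-4)) = -6 + 2*(-4*A) = -6 - 8*A)
50*(-112) + v(-1) = 50*(-112) + (-6 - 8*(-1)) = -5600 + (-6 + 8) = -5600 + 2 = -5598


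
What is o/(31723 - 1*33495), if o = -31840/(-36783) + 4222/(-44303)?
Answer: -627654847/1443823162614 ≈ -0.00043472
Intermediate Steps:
o = 1255309694/1629597249 (o = -31840*(-1/36783) + 4222*(-1/44303) = 31840/36783 - 4222/44303 = 1255309694/1629597249 ≈ 0.77032)
o/(31723 - 1*33495) = 1255309694/(1629597249*(31723 - 1*33495)) = 1255309694/(1629597249*(31723 - 33495)) = (1255309694/1629597249)/(-1772) = (1255309694/1629597249)*(-1/1772) = -627654847/1443823162614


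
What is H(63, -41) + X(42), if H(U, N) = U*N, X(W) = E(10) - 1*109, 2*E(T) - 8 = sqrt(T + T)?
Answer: -2688 + sqrt(5) ≈ -2685.8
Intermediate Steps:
E(T) = 4 + sqrt(2)*sqrt(T)/2 (E(T) = 4 + sqrt(T + T)/2 = 4 + sqrt(2*T)/2 = 4 + (sqrt(2)*sqrt(T))/2 = 4 + sqrt(2)*sqrt(T)/2)
X(W) = -105 + sqrt(5) (X(W) = (4 + sqrt(2)*sqrt(10)/2) - 1*109 = (4 + sqrt(5)) - 109 = -105 + sqrt(5))
H(U, N) = N*U
H(63, -41) + X(42) = -41*63 + (-105 + sqrt(5)) = -2583 + (-105 + sqrt(5)) = -2688 + sqrt(5)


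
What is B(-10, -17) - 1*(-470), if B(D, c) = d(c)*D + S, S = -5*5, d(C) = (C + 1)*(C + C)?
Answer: -4995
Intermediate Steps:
d(C) = 2*C*(1 + C) (d(C) = (1 + C)*(2*C) = 2*C*(1 + C))
S = -25
B(D, c) = -25 + 2*D*c*(1 + c) (B(D, c) = (2*c*(1 + c))*D - 25 = 2*D*c*(1 + c) - 25 = -25 + 2*D*c*(1 + c))
B(-10, -17) - 1*(-470) = (-25 + 2*(-10)*(-17)*(1 - 17)) - 1*(-470) = (-25 + 2*(-10)*(-17)*(-16)) + 470 = (-25 - 5440) + 470 = -5465 + 470 = -4995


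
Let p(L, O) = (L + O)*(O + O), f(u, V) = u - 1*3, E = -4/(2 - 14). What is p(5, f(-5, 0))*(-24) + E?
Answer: -3455/3 ≈ -1151.7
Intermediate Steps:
E = 1/3 (E = -4/(-12) = -1/12*(-4) = 1/3 ≈ 0.33333)
f(u, V) = -3 + u (f(u, V) = u - 3 = -3 + u)
p(L, O) = 2*O*(L + O) (p(L, O) = (L + O)*(2*O) = 2*O*(L + O))
p(5, f(-5, 0))*(-24) + E = (2*(-3 - 5)*(5 + (-3 - 5)))*(-24) + 1/3 = (2*(-8)*(5 - 8))*(-24) + 1/3 = (2*(-8)*(-3))*(-24) + 1/3 = 48*(-24) + 1/3 = -1152 + 1/3 = -3455/3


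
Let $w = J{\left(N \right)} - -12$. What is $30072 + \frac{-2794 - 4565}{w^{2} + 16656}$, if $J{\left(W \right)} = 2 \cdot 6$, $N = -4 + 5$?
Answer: $\frac{172731115}{5744} \approx 30072.0$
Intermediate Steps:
$N = 1$
$J{\left(W \right)} = 12$
$w = 24$ ($w = 12 - -12 = 12 + 12 = 24$)
$30072 + \frac{-2794 - 4565}{w^{2} + 16656} = 30072 + \frac{-2794 - 4565}{24^{2} + 16656} = 30072 - \frac{7359}{576 + 16656} = 30072 - \frac{7359}{17232} = 30072 - \frac{2453}{5744} = \frac{172731115}{5744}$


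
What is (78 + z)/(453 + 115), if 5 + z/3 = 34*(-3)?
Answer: -243/568 ≈ -0.42782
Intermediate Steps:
z = -321 (z = -15 + 3*(34*(-3)) = -15 + 3*(-102) = -15 - 306 = -321)
(78 + z)/(453 + 115) = (78 - 321)/(453 + 115) = -243/568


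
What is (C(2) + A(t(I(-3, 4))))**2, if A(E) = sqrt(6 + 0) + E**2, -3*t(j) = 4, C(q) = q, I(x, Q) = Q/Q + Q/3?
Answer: 1642/81 + 68*sqrt(6)/9 ≈ 38.779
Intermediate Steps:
I(x, Q) = 1 + Q/3 (I(x, Q) = 1 + Q*(1/3) = 1 + Q/3)
t(j) = -4/3 (t(j) = -1/3*4 = -4/3)
A(E) = sqrt(6) + E**2
(C(2) + A(t(I(-3, 4))))**2 = (2 + (sqrt(6) + (-4/3)**2))**2 = (2 + (sqrt(6) + 16/9))**2 = (2 + (16/9 + sqrt(6)))**2 = (34/9 + sqrt(6))**2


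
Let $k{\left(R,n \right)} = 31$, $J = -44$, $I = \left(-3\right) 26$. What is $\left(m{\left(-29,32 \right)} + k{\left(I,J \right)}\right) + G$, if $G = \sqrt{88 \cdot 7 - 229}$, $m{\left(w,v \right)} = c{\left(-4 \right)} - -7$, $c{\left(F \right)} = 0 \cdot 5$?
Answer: $38 + 3 \sqrt{43} \approx 57.672$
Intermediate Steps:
$I = -78$
$c{\left(F \right)} = 0$
$m{\left(w,v \right)} = 7$ ($m{\left(w,v \right)} = 0 - -7 = 0 + 7 = 7$)
$G = 3 \sqrt{43}$ ($G = \sqrt{616 - 229} = \sqrt{387} = 3 \sqrt{43} \approx 19.672$)
$\left(m{\left(-29,32 \right)} + k{\left(I,J \right)}\right) + G = \left(7 + 31\right) + 3 \sqrt{43} = 38 + 3 \sqrt{43}$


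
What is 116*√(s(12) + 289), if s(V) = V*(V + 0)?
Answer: 116*√433 ≈ 2413.8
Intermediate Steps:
s(V) = V² (s(V) = V*V = V²)
116*√(s(12) + 289) = 116*√(12² + 289) = 116*√(144 + 289) = 116*√433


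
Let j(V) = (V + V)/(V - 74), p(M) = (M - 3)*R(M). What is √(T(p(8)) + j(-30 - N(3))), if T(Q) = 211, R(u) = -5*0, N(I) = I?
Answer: √2422801/107 ≈ 14.547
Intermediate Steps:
R(u) = 0
p(M) = 0 (p(M) = (M - 3)*0 = (-3 + M)*0 = 0)
j(V) = 2*V/(-74 + V) (j(V) = (2*V)/(-74 + V) = 2*V/(-74 + V))
√(T(p(8)) + j(-30 - N(3))) = √(211 + 2*(-30 - 1*3)/(-74 + (-30 - 1*3))) = √(211 + 2*(-30 - 3)/(-74 + (-30 - 3))) = √(211 + 2*(-33)/(-74 - 33)) = √(211 + 2*(-33)/(-107)) = √(211 + 2*(-33)*(-1/107)) = √(211 + 66/107) = √(22643/107) = √2422801/107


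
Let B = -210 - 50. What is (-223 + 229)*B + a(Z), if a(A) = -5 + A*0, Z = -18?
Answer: -1565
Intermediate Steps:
a(A) = -5 (a(A) = -5 + 0 = -5)
B = -260
(-223 + 229)*B + a(Z) = (-223 + 229)*(-260) - 5 = 6*(-260) - 5 = -1560 - 5 = -1565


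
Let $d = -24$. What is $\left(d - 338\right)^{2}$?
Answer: $131044$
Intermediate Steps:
$\left(d - 338\right)^{2} = \left(-24 - 338\right)^{2} = \left(-362\right)^{2} = 131044$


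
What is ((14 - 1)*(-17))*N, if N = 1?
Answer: -221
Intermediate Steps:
((14 - 1)*(-17))*N = ((14 - 1)*(-17))*1 = (13*(-17))*1 = -221*1 = -221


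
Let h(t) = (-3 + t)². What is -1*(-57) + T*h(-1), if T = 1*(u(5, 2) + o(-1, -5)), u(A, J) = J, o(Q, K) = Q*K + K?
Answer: 89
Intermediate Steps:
o(Q, K) = K + K*Q (o(Q, K) = K*Q + K = K + K*Q)
T = 2 (T = 1*(2 - 5*(1 - 1)) = 1*(2 - 5*0) = 1*(2 + 0) = 1*2 = 2)
-1*(-57) + T*h(-1) = -1*(-57) + 2*(-3 - 1)² = 57 + 2*(-4)² = 57 + 2*16 = 57 + 32 = 89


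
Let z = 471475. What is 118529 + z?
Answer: 590004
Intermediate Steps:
118529 + z = 118529 + 471475 = 590004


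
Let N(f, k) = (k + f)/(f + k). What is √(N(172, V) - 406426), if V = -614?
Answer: 5*I*√16257 ≈ 637.51*I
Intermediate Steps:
N(f, k) = 1 (N(f, k) = (f + k)/(f + k) = 1)
√(N(172, V) - 406426) = √(1 - 406426) = √(-406425) = 5*I*√16257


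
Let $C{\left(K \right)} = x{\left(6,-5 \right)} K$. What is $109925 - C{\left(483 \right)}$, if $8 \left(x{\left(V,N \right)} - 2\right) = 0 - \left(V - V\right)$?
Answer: $108959$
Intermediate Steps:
$x{\left(V,N \right)} = 2$ ($x{\left(V,N \right)} = 2 + \frac{0 - \left(V - V\right)}{8} = 2 + \frac{0 - 0}{8} = 2 + \frac{0 + 0}{8} = 2 + \frac{1}{8} \cdot 0 = 2 + 0 = 2$)
$C{\left(K \right)} = 2 K$
$109925 - C{\left(483 \right)} = 109925 - 2 \cdot 483 = 109925 - 966 = 108959$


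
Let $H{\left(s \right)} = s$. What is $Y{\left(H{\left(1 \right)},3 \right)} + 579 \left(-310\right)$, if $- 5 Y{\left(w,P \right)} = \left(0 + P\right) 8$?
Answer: $- \frac{897474}{5} \approx -1.7949 \cdot 10^{5}$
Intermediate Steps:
$Y{\left(w,P \right)} = - \frac{8 P}{5}$ ($Y{\left(w,P \right)} = - \frac{\left(0 + P\right) 8}{5} = - \frac{P 8}{5} = - \frac{8 P}{5}$)
$Y{\left(H{\left(1 \right)},3 \right)} + 579 \left(-310\right) = \left(- \frac{8}{5}\right) 3 + 579 \left(-310\right) = - \frac{24}{5} - 179490 = - \frac{897474}{5}$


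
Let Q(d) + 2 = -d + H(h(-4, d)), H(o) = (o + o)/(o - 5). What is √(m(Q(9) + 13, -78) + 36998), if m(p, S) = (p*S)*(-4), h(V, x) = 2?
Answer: 3*√4134 ≈ 192.89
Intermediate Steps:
H(o) = 2*o/(-5 + o) (H(o) = (2*o)/(-5 + o) = 2*o/(-5 + o))
Q(d) = -10/3 - d (Q(d) = -2 + (-d + 2*2/(-5 + 2)) = -2 + (-d + 2*2/(-3)) = -2 + (-d + 2*2*(-⅓)) = -2 + (-d - 4/3) = -2 + (-4/3 - d) = -10/3 - d)
m(p, S) = -4*S*p (m(p, S) = (S*p)*(-4) = -4*S*p)
√(m(Q(9) + 13, -78) + 36998) = √(-4*(-78)*((-10/3 - 1*9) + 13) + 36998) = √(-4*(-78)*((-10/3 - 9) + 13) + 36998) = √(-4*(-78)*(-37/3 + 13) + 36998) = √(-4*(-78)*⅔ + 36998) = √(208 + 36998) = √37206 = 3*√4134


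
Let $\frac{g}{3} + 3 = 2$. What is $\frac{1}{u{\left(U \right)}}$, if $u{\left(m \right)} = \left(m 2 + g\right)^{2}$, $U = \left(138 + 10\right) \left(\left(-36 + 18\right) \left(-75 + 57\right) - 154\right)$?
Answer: $\frac{1}{2531800489} \approx 3.9498 \cdot 10^{-10}$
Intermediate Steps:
$g = -3$ ($g = -9 + 3 \cdot 2 = -9 + 6 = -3$)
$U = 25160$ ($U = 148 \left(\left(-18\right) \left(-18\right) - 154\right) = 148 \left(324 - 154\right) = 148 \cdot 170 = 25160$)
$u{\left(m \right)} = \left(-3 + 2 m\right)^{2}$ ($u{\left(m \right)} = \left(m 2 - 3\right)^{2} = \left(2 m - 3\right)^{2} = \left(-3 + 2 m\right)^{2}$)
$\frac{1}{u{\left(U \right)}} = \frac{1}{\left(-3 + 2 \cdot 25160\right)^{2}} = \frac{1}{\left(-3 + 50320\right)^{2}} = \frac{1}{50317^{2}} = \frac{1}{2531800489}$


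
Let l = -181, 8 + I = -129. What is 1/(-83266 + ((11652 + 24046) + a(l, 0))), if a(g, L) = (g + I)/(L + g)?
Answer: -181/8609490 ≈ -2.1023e-5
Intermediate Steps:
I = -137 (I = -8 - 129 = -137)
a(g, L) = (-137 + g)/(L + g) (a(g, L) = (g - 137)/(L + g) = (-137 + g)/(L + g))
1/(-83266 + ((11652 + 24046) + a(l, 0))) = 1/(-83266 + ((11652 + 24046) + (-137 - 181)/(0 - 181))) = 1/(-83266 + (35698 - 318/(-181))) = 1/(-83266 + (35698 - 1/181*(-318))) = 1/(-83266 + (35698 + 318/181)) = 1/(-83266 + 6461656/181) = 1/(-8609490/181) = -181/8609490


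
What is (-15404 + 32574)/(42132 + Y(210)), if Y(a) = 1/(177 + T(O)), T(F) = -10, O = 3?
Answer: 33734/82777 ≈ 0.40753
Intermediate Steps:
Y(a) = 1/167 (Y(a) = 1/(177 - 10) = 1/167)
(-15404 + 32574)/(42132 + Y(210)) = (-15404 + 32574)/(42132 + 1/167) = 17170/(7036045/167) = 17170*(167/7036045) = 33734/82777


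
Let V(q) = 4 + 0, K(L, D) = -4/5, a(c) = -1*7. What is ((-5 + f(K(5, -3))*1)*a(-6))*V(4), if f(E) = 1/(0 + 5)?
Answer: 672/5 ≈ 134.40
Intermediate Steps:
a(c) = -7
K(L, D) = -⅘ (K(L, D) = -4*⅕ = -⅘)
f(E) = ⅕ (f(E) = 1/5 = ⅕)
V(q) = 4
((-5 + f(K(5, -3))*1)*a(-6))*V(4) = ((-5 + (⅕)*1)*(-7))*4 = ((-5 + ⅕)*(-7))*4 = -24/5*(-7)*4 = (168/5)*4 = 672/5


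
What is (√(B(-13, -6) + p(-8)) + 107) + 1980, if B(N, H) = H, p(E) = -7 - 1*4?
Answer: 2087 + I*√17 ≈ 2087.0 + 4.1231*I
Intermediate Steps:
p(E) = -11 (p(E) = -7 - 4 = -11)
(√(B(-13, -6) + p(-8)) + 107) + 1980 = (√(-6 - 11) + 107) + 1980 = (√(-17) + 107) + 1980 = (I*√17 + 107) + 1980 = (107 + I*√17) + 1980 = 2087 + I*√17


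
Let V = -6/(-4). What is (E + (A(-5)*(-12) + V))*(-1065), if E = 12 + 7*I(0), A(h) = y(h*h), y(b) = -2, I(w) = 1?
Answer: -94785/2 ≈ -47393.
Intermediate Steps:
V = 3/2 (V = -6*(-¼) = 3/2 ≈ 1.5000)
A(h) = -2
E = 19 (E = 12 + 7*1 = 12 + 7 = 19)
(E + (A(-5)*(-12) + V))*(-1065) = (19 + (-2*(-12) + 3/2))*(-1065) = (19 + (24 + 3/2))*(-1065) = (19 + 51/2)*(-1065) = (89/2)*(-1065) = -94785/2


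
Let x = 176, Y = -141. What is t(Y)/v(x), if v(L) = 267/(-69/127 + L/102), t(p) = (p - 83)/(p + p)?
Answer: 857584/243839619 ≈ 0.0035170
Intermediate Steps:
t(p) = (-83 + p)/(2*p) (t(p) = (-83 + p)/((2*p)) = (-83 + p)*(1/(2*p)) = (-83 + p)/(2*p))
v(L) = 267/(-69/127 + L/102) (v(L) = 267/(-69*1/127 + L*(1/102)) = 267/(-69/127 + L/102))
t(Y)/v(x) = ((½)*(-83 - 141)/(-141))/((3458718/(-7038 + 127*176))) = ((½)*(-1/141)*(-224))/((3458718/(-7038 + 22352))) = 112/(141*((3458718/15314))) = 112/(141*((3458718*(1/15314)))) = 112/(141*(1729359/7657)) = (112/141)*(7657/1729359) = 857584/243839619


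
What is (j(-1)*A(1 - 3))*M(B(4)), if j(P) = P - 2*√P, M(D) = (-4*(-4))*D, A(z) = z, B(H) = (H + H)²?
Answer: 2048 + 4096*I ≈ 2048.0 + 4096.0*I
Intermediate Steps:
B(H) = 4*H² (B(H) = (2*H)² = 4*H²)
M(D) = 16*D
(j(-1)*A(1 - 3))*M(B(4)) = ((-1 - 2*I)*(1 - 3))*(16*(4*4²)) = ((-1 - 2*I)*(-2))*(16*(4*16)) = (2 + 4*I)*(16*64) = (2 + 4*I)*1024 = 2048 + 4096*I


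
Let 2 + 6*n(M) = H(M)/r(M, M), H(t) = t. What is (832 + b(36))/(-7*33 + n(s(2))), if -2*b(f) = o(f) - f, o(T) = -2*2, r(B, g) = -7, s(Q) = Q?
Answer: -17892/4859 ≈ -3.6822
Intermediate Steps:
o(T) = -4
n(M) = -⅓ - M/42 (n(M) = -⅓ + (M/(-7))/6 = -⅓ + (M*(-⅐))/6 = -⅓ + (-M/7)/6 = -⅓ - M/42)
b(f) = 2 + f/2 (b(f) = -(-4 - f)/2 = 2 + f/2)
(832 + b(36))/(-7*33 + n(s(2))) = (832 + (2 + (½)*36))/(-7*33 + (-⅓ - 1/42*2)) = (832 + (2 + 18))/(-1*231 + (-⅓ - 1/21)) = (832 + 20)/(-231 - 8/21) = 852/(-4859/21) = 852*(-21/4859) = -17892/4859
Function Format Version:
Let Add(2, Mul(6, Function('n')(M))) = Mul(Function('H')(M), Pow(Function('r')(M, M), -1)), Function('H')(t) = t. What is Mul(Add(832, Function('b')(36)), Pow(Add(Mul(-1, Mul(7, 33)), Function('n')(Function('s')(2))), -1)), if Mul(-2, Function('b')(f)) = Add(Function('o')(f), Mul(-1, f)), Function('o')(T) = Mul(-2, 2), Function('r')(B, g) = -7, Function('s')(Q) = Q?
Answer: Rational(-17892, 4859) ≈ -3.6822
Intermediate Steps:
Function('o')(T) = -4
Function('n')(M) = Add(Rational(-1, 3), Mul(Rational(-1, 42), M)) (Function('n')(M) = Add(Rational(-1, 3), Mul(Rational(1, 6), Mul(M, Pow(-7, -1)))) = Add(Rational(-1, 3), Mul(Rational(1, 6), Mul(M, Rational(-1, 7)))) = Add(Rational(-1, 3), Mul(Rational(1, 6), Mul(Rational(-1, 7), M))) = Add(Rational(-1, 3), Mul(Rational(-1, 42), M)))
Function('b')(f) = Add(2, Mul(Rational(1, 2), f)) (Function('b')(f) = Mul(Rational(-1, 2), Add(-4, Mul(-1, f))) = Add(2, Mul(Rational(1, 2), f)))
Mul(Add(832, Function('b')(36)), Pow(Add(Mul(-1, Mul(7, 33)), Function('n')(Function('s')(2))), -1)) = Mul(Add(832, Add(2, Mul(Rational(1, 2), 36))), Pow(Add(Mul(-1, Mul(7, 33)), Add(Rational(-1, 3), Mul(Rational(-1, 42), 2))), -1)) = Mul(Add(832, Add(2, 18)), Pow(Add(Mul(-1, 231), Add(Rational(-1, 3), Rational(-1, 21))), -1)) = Mul(Add(832, 20), Pow(Add(-231, Rational(-8, 21)), -1)) = Mul(852, Pow(Rational(-4859, 21), -1)) = Mul(852, Rational(-21, 4859)) = Rational(-17892, 4859)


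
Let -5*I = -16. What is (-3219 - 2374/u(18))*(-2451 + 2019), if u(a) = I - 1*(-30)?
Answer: 117984384/83 ≈ 1.4215e+6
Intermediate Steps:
I = 16/5 (I = -⅕*(-16) = 16/5 ≈ 3.2000)
u(a) = 166/5 (u(a) = 16/5 - 1*(-30) = 16/5 + 30 = 166/5)
(-3219 - 2374/u(18))*(-2451 + 2019) = (-3219 - 2374/166/5)*(-2451 + 2019) = (-3219 - 2374*5/166)*(-432) = (-3219 - 5935/83)*(-432) = -273112/83*(-432) = 117984384/83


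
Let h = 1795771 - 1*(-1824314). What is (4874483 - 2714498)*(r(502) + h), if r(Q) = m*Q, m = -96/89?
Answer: 695816213589405/89 ≈ 7.8182e+12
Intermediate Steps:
m = -96/89 (m = -96*1/89 = -96/89 ≈ -1.0787)
r(Q) = -96*Q/89
h = 3620085 (h = 1795771 + 1824314 = 3620085)
(4874483 - 2714498)*(r(502) + h) = (4874483 - 2714498)*(-96/89*502 + 3620085) = 2159985*(-48192/89 + 3620085) = 2159985*(322139373/89) = 695816213589405/89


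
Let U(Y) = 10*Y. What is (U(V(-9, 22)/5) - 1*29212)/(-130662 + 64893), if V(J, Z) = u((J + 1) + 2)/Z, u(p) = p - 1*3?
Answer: 321341/723459 ≈ 0.44417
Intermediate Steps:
u(p) = -3 + p (u(p) = p - 3 = -3 + p)
V(J, Z) = J/Z (V(J, Z) = (-3 + ((J + 1) + 2))/Z = (-3 + ((1 + J) + 2))/Z = (-3 + (3 + J))/Z = J/Z)
(U(V(-9, 22)/5) - 1*29212)/(-130662 + 64893) = (10*(-9/22/5) - 1*29212)/(-130662 + 64893) = (10*(-9*1/22*(⅕)) - 29212)/(-65769) = (10*(-9/22*⅕) - 29212)*(-1/65769) = (10*(-9/110) - 29212)*(-1/65769) = (-9/11 - 29212)*(-1/65769) = -321341/11*(-1/65769) = 321341/723459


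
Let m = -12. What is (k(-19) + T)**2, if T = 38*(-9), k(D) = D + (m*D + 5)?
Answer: 16384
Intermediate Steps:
k(D) = 5 - 11*D (k(D) = D + (-12*D + 5) = D + (5 - 12*D) = 5 - 11*D)
T = -342
(k(-19) + T)**2 = ((5 - 11*(-19)) - 342)**2 = ((5 + 209) - 342)**2 = (214 - 342)**2 = (-128)**2 = 16384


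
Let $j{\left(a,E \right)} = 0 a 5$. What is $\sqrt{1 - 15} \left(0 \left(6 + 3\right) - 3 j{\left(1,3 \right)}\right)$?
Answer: $0$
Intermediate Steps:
$j{\left(a,E \right)} = 0$ ($j{\left(a,E \right)} = 0 \cdot 5 = 0$)
$\sqrt{1 - 15} \left(0 \left(6 + 3\right) - 3 j{\left(1,3 \right)}\right) = \sqrt{1 - 15} \left(0 \left(6 + 3\right) - 0\right) = \sqrt{-14} \left(0 \cdot 9 + 0\right) = i \sqrt{14} \left(0 + 0\right) = i \sqrt{14} \cdot 0 = 0$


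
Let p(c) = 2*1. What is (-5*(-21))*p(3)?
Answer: 210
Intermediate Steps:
p(c) = 2
(-5*(-21))*p(3) = -5*(-21)*2 = 105*2 = 210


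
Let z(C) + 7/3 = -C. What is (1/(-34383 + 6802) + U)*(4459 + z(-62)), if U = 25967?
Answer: 3236250205752/27581 ≈ 1.1734e+8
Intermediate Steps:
z(C) = -7/3 - C
(1/(-34383 + 6802) + U)*(4459 + z(-62)) = (1/(-34383 + 6802) + 25967)*(4459 + (-7/3 - 1*(-62))) = (1/(-27581) + 25967)*(4459 + (-7/3 + 62)) = (-1/27581 + 25967)*(4459 + 179/3) = (716195826/27581)*(13556/3) = 3236250205752/27581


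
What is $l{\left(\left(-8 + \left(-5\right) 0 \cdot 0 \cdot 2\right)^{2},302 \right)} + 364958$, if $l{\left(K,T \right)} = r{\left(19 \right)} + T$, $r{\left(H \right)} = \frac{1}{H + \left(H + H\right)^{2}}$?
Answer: $\frac{534375381}{1463} \approx 3.6526 \cdot 10^{5}$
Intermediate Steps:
$r{\left(H \right)} = \frac{1}{H + 4 H^{2}}$ ($r{\left(H \right)} = \frac{1}{H + \left(2 H\right)^{2}} = \frac{1}{H + 4 H^{2}}$)
$l{\left(K,T \right)} = \frac{1}{1463} + T$ ($l{\left(K,T \right)} = \frac{1}{19 \left(1 + 4 \cdot 19\right)} + T = \frac{1}{19 \left(1 + 76\right)} + T = \frac{1}{19 \cdot 77} + T = \frac{1}{19} \cdot \frac{1}{77} + T = \frac{1}{1463} + T$)
$l{\left(\left(-8 + \left(-5\right) 0 \cdot 0 \cdot 2\right)^{2},302 \right)} + 364958 = \left(\frac{1}{1463} + 302\right) + 364958 = \frac{441827}{1463} + 364958 = \frac{534375381}{1463}$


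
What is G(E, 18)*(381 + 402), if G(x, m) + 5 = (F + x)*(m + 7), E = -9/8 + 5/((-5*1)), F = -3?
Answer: -833895/8 ≈ -1.0424e+5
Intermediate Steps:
E = -17/8 (E = -9*⅛ + 5/(-5) = -9/8 + 5*(-⅕) = -9/8 - 1 = -17/8 ≈ -2.1250)
G(x, m) = -5 + (-3 + x)*(7 + m) (G(x, m) = -5 + (-3 + x)*(m + 7) = -5 + (-3 + x)*(7 + m))
G(E, 18)*(381 + 402) = (-26 - 3*18 + 7*(-17/8) + 18*(-17/8))*(381 + 402) = (-26 - 54 - 119/8 - 153/4)*783 = -1065/8*783 = -833895/8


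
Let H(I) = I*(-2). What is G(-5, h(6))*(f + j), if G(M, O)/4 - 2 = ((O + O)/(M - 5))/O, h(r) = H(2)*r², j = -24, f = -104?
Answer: -4608/5 ≈ -921.60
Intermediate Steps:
H(I) = -2*I
h(r) = -4*r² (h(r) = (-2*2)*r² = -4*r²)
G(M, O) = 8 + 8/(-5 + M) (G(M, O) = 8 + 4*(((O + O)/(M - 5))/O) = 8 + 4*(((2*O)/(-5 + M))/O) = 8 + 4*((2*O/(-5 + M))/O) = 8 + 4*(2/(-5 + M)) = 8 + 8/(-5 + M))
G(-5, h(6))*(f + j) = (8*(-4 - 5)/(-5 - 5))*(-104 - 24) = (8*(-9)/(-10))*(-128) = (8*(-⅒)*(-9))*(-128) = (36/5)*(-128) = -4608/5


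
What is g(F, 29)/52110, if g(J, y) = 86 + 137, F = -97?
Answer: 223/52110 ≈ 0.0042794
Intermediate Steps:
g(J, y) = 223
g(F, 29)/52110 = 223/52110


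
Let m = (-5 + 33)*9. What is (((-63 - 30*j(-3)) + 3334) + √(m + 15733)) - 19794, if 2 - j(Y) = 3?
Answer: -16493 + √15985 ≈ -16367.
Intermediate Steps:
j(Y) = -1 (j(Y) = 2 - 1*3 = 2 - 3 = -1)
m = 252 (m = 28*9 = 252)
(((-63 - 30*j(-3)) + 3334) + √(m + 15733)) - 19794 = (((-63 - 30*(-1)) + 3334) + √(252 + 15733)) - 19794 = (((-63 + 30) + 3334) + √15985) - 19794 = ((-33 + 3334) + √15985) - 19794 = (3301 + √15985) - 19794 = -16493 + √15985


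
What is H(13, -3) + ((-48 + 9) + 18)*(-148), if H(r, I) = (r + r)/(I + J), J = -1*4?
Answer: 21730/7 ≈ 3104.3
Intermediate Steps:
J = -4
H(r, I) = 2*r/(-4 + I) (H(r, I) = (r + r)/(I - 4) = (2*r)/(-4 + I) = 2*r/(-4 + I))
H(13, -3) + ((-48 + 9) + 18)*(-148) = 2*13/(-4 - 3) + ((-48 + 9) + 18)*(-148) = 2*13/(-7) + (-39 + 18)*(-148) = 2*13*(-⅐) - 21*(-148) = -26/7 + 3108 = 21730/7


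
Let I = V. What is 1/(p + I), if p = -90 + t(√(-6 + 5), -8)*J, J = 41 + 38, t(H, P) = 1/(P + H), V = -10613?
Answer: -696327/7459558418 + 79*I/7459558418 ≈ -9.3347e-5 + 1.059e-8*I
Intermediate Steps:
t(H, P) = 1/(H + P)
J = 79
I = -10613
p = -90 + 79*(-8 - I)/65 (p = -90 + 79/(√(-6 + 5) - 8) = -90 + 79/(√(-1) - 8) = -90 + 79/(I - 8) = -90 + 79/(-8 + I) = -90 + ((-8 - I)/65)*79 = -90 + 79*(-8 - I)/65 ≈ -99.723 - 1.2154*I)
1/(p + I) = 1/((-6482/65 - 79*I/65) - 10613) = 1/(-696327/65 - 79*I/65) = 5*(-696327/65 + 79*I/65)/573812186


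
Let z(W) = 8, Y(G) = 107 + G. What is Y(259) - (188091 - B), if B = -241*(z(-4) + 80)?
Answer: -208933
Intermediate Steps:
B = -21208 (B = -241*(8 + 80) = -241*88 = -21208)
Y(259) - (188091 - B) = (107 + 259) - (188091 - 1*(-21208)) = 366 - (188091 + 21208) = 366 - 1*209299 = 366 - 209299 = -208933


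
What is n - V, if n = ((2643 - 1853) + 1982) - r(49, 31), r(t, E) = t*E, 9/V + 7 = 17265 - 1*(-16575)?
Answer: 42392740/33833 ≈ 1253.0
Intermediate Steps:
V = 9/33833 (V = 9/(-7 + (17265 - 1*(-16575))) = 9/(-7 + (17265 + 16575)) = 9/(-7 + 33840) = 9/33833 ≈ 0.00026601)
r(t, E) = E*t
n = 1253 (n = ((2643 - 1853) + 1982) - 31*49 = (790 + 1982) - 1*1519 = 2772 - 1519 = 1253)
n - V = 1253 - 1*9/33833 = 1253 - 9/33833 = 42392740/33833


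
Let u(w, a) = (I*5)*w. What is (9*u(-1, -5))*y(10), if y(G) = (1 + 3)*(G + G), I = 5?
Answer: -18000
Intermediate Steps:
u(w, a) = 25*w (u(w, a) = (5*5)*w = 25*w)
y(G) = 8*G (y(G) = 4*(2*G) = 8*G)
(9*u(-1, -5))*y(10) = (9*(25*(-1)))*(8*10) = (9*(-25))*80 = -225*80 = -18000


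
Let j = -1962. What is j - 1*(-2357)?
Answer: 395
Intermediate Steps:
j - 1*(-2357) = -1962 - 1*(-2357) = -1962 + 2357 = 395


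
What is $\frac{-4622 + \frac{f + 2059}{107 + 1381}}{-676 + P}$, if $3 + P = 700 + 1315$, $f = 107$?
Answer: $- \frac{1145895}{331328} \approx -3.4585$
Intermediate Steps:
$P = 2012$ ($P = -3 + \left(700 + 1315\right) = -3 + 2015 = 2012$)
$\frac{-4622 + \frac{f + 2059}{107 + 1381}}{-676 + P} = \frac{-4622 + \frac{107 + 2059}{107 + 1381}}{-676 + 2012} = \frac{-4622 + \frac{2166}{1488}}{1336} = \left(-4622 + 2166 \cdot \frac{1}{1488}\right) \frac{1}{1336} = \left(-4622 + \frac{361}{248}\right) \frac{1}{1336} = \left(- \frac{1145895}{248}\right) \frac{1}{1336} = - \frac{1145895}{331328}$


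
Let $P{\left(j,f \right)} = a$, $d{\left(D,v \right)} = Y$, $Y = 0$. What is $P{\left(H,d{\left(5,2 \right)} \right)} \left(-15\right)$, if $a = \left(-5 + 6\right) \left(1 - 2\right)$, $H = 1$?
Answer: $15$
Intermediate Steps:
$d{\left(D,v \right)} = 0$
$a = -1$ ($a = 1 \left(-1\right) = -1$)
$P{\left(j,f \right)} = -1$
$P{\left(H,d{\left(5,2 \right)} \right)} \left(-15\right) = \left(-1\right) \left(-15\right) = 15$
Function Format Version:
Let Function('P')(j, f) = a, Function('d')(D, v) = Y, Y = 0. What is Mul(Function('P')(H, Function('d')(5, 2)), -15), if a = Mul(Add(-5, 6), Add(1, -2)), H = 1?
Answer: 15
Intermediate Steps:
Function('d')(D, v) = 0
a = -1 (a = Mul(1, -1) = -1)
Function('P')(j, f) = -1
Mul(Function('P')(H, Function('d')(5, 2)), -15) = Mul(-1, -15) = 15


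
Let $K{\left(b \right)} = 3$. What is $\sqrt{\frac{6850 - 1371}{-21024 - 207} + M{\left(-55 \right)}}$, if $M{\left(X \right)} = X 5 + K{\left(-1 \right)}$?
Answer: $\frac{i \sqrt{13635753649}}{7077} \approx 16.5 i$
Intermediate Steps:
$M{\left(X \right)} = 3 + 5 X$ ($M{\left(X \right)} = X 5 + 3 = 5 X + 3 = 3 + 5 X$)
$\sqrt{\frac{6850 - 1371}{-21024 - 207} + M{\left(-55 \right)}} = \sqrt{\frac{6850 - 1371}{-21024 - 207} + \left(3 + 5 \left(-55\right)\right)} = \sqrt{\frac{5479}{-21231} + \left(3 - 275\right)} = \sqrt{5479 \left(- \frac{1}{21231}\right) - 272} = \sqrt{- \frac{5479}{21231} - 272} = \sqrt{- \frac{5780311}{21231}} = \frac{i \sqrt{13635753649}}{7077}$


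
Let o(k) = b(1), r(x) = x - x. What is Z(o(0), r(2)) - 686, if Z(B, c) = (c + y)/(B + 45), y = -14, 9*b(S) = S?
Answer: -19903/29 ≈ -686.31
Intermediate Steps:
b(S) = S/9
r(x) = 0
o(k) = ⅑ (o(k) = (⅑)*1 = ⅑)
Z(B, c) = (-14 + c)/(45 + B) (Z(B, c) = (c - 14)/(B + 45) = (-14 + c)/(45 + B))
Z(o(0), r(2)) - 686 = (-14 + 0)/(45 + ⅑) - 686 = -14/(406/9) - 686 = (9/406)*(-14) - 686 = -9/29 - 686 = -19903/29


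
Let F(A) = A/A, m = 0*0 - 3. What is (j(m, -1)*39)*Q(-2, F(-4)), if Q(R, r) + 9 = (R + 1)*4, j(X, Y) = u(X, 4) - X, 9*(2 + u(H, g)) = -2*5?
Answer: 169/3 ≈ 56.333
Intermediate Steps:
u(H, g) = -28/9 (u(H, g) = -2 + (-2*5)/9 = -2 + (1/9)*(-10) = -2 - 10/9 = -28/9)
m = -3 (m = 0 - 3 = -3)
j(X, Y) = -28/9 - X
F(A) = 1
Q(R, r) = -5 + 4*R (Q(R, r) = -9 + (R + 1)*4 = -9 + (1 + R)*4 = -9 + (4 + 4*R) = -5 + 4*R)
(j(m, -1)*39)*Q(-2, F(-4)) = ((-28/9 - 1*(-3))*39)*(-5 + 4*(-2)) = ((-28/9 + 3)*39)*(-5 - 8) = -1/9*39*(-13) = -13/3*(-13) = 169/3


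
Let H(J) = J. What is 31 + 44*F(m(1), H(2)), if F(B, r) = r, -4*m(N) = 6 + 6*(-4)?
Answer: 119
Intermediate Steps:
m(N) = 9/2 (m(N) = -(6 + 6*(-4))/4 = -(6 - 24)/4 = -¼*(-18) = 9/2)
31 + 44*F(m(1), H(2)) = 31 + 44*2 = 31 + 88 = 119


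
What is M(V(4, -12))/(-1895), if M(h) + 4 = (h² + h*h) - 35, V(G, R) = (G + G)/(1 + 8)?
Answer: 3031/153495 ≈ 0.019747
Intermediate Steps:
V(G, R) = 2*G/9 (V(G, R) = (2*G)/9 = (2*G)*(⅑) = 2*G/9)
M(h) = -39 + 2*h² (M(h) = -4 + ((h² + h*h) - 35) = -4 + ((h² + h²) - 35) = -4 + (2*h² - 35) = -4 + (-35 + 2*h²) = -39 + 2*h²)
M(V(4, -12))/(-1895) = (-39 + 2*((2/9)*4)²)/(-1895) = (-39 + 2*(8/9)²)*(-1/1895) = (-39 + 2*(64/81))*(-1/1895) = (-39 + 128/81)*(-1/1895) = -3031/81*(-1/1895) = 3031/153495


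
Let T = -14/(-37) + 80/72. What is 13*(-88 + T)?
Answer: -374504/333 ≈ -1124.6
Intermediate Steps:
T = 496/333 (T = -14*(-1/37) + 80*(1/72) = 14/37 + 10/9 = 496/333 ≈ 1.4895)
13*(-88 + T) = 13*(-88 + 496/333) = 13*(-28808/333) = -374504/333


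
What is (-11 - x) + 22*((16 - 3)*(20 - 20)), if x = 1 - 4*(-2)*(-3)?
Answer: 12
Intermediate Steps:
x = -23 (x = 1 + 8*(-3) = 1 - 24 = -23)
(-11 - x) + 22*((16 - 3)*(20 - 20)) = (-11 - 1*(-23)) + 22*((16 - 3)*(20 - 20)) = (-11 + 23) + 22*(13*0) = 12 + 22*0 = 12 + 0 = 12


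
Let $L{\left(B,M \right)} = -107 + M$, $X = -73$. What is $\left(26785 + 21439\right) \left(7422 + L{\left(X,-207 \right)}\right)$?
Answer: $342776192$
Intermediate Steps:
$\left(26785 + 21439\right) \left(7422 + L{\left(X,-207 \right)}\right) = \left(26785 + 21439\right) \left(7422 - 314\right) = 48224 \left(7422 - 314\right) = 48224 \cdot 7108 = 342776192$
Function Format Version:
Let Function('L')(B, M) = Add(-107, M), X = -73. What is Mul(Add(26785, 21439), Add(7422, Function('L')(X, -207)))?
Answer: 342776192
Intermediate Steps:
Mul(Add(26785, 21439), Add(7422, Function('L')(X, -207))) = Mul(Add(26785, 21439), Add(7422, Add(-107, -207))) = Mul(48224, Add(7422, -314)) = Mul(48224, 7108) = 342776192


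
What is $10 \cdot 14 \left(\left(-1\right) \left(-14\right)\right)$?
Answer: $1960$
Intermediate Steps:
$10 \cdot 14 \left(\left(-1\right) \left(-14\right)\right) = 140 \cdot 14 = 1960$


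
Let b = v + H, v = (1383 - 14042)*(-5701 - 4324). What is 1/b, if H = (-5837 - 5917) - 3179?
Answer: 1/126891542 ≈ 7.8807e-9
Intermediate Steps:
H = -14933 (H = -11754 - 3179 = -14933)
v = 126906475 (v = -12659*(-10025) = 126906475)
b = 126891542 (b = 126906475 - 14933 = 126891542)
1/b = 1/126891542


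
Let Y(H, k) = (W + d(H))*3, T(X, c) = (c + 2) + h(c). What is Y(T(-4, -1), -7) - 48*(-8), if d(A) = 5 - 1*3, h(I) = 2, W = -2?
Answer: 384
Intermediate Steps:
d(A) = 2 (d(A) = 5 - 3 = 2)
T(X, c) = 4 + c (T(X, c) = (c + 2) + 2 = (2 + c) + 2 = 4 + c)
Y(H, k) = 0 (Y(H, k) = (-2 + 2)*3 = 0*3 = 0)
Y(T(-4, -1), -7) - 48*(-8) = 0 - 48*(-8) = 0 + 384 = 384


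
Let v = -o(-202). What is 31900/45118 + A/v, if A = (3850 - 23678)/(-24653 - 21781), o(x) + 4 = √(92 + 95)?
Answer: 62428606946/89561643813 - 9914*√187/3970107 ≈ 0.66290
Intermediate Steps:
o(x) = -4 + √187 (o(x) = -4 + √(92 + 95) = -4 + √187)
v = 4 - √187 (v = -(-4 + √187) = 4 - √187 ≈ -9.6748)
A = 9914/23217 (A = -19828/(-46434) = -19828*(-1/46434) = 9914/23217 ≈ 0.42701)
31900/45118 + A/v = 31900/45118 + 9914/(23217*(4 - √187)) = 31900*(1/45118) + 9914/(23217*(4 - √187)) = 15950/22559 + 9914/(23217*(4 - √187))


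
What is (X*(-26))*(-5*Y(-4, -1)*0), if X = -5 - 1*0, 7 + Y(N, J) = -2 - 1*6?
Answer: 0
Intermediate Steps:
Y(N, J) = -15 (Y(N, J) = -7 + (-2 - 1*6) = -7 + (-2 - 6) = -7 - 8 = -15)
X = -5 (X = -5 + 0 = -5)
(X*(-26))*(-5*Y(-4, -1)*0) = (-5*(-26))*(-5*(-15)*0) = 130*(75*0) = 130*0 = 0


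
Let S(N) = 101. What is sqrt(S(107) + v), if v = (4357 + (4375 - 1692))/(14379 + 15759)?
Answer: sqrt(22987593741)/15069 ≈ 10.061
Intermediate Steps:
v = 3520/15069 (v = (4357 + 2683)/30138 = 7040*(1/30138) = 3520/15069 ≈ 0.23359)
sqrt(S(107) + v) = sqrt(101 + 3520/15069) = sqrt(1525489/15069) = sqrt(22987593741)/15069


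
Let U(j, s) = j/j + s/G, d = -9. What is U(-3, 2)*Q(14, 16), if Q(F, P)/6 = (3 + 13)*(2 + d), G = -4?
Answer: -336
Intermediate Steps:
U(j, s) = 1 - s/4 (U(j, s) = j/j + s/(-4) = 1 + s*(-¼) = 1 - s/4)
Q(F, P) = -672 (Q(F, P) = 6*((3 + 13)*(2 - 9)) = 6*(16*(-7)) = 6*(-112) = -672)
U(-3, 2)*Q(14, 16) = (1 - ¼*2)*(-672) = (1 - ½)*(-672) = (½)*(-672) = -336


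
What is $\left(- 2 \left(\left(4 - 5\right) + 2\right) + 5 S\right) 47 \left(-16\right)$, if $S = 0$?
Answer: $1504$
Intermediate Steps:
$\left(- 2 \left(\left(4 - 5\right) + 2\right) + 5 S\right) 47 \left(-16\right) = \left(- 2 \left(\left(4 - 5\right) + 2\right) + 5 \cdot 0\right) 47 \left(-16\right) = \left(- 2 \left(\left(4 - 5\right) + 2\right) + 0\right) 47 \left(-16\right) = \left(- 2 \left(-1 + 2\right) + 0\right) 47 \left(-16\right) = \left(\left(-2\right) 1 + 0\right) 47 \left(-16\right) = \left(-2 + 0\right) 47 \left(-16\right) = \left(-2\right) 47 \left(-16\right) = \left(-94\right) \left(-16\right) = 1504$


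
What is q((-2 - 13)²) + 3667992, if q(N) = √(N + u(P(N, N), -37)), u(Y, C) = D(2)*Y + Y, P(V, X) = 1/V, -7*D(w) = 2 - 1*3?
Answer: 3667992 + √2480681/105 ≈ 3.6680e+6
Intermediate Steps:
D(w) = ⅐ (D(w) = -(2 - 1*3)/7 = -(2 - 3)/7 = -⅐*(-1) = ⅐)
u(Y, C) = 8*Y/7 (u(Y, C) = Y/7 + Y = 8*Y/7)
q(N) = √(N + 8/(7*N))
q((-2 - 13)²) + 3667992 = √(49*(-2 - 13)² + 56/((-2 - 13)²))/7 + 3667992 = √(49*(-15)² + 56/((-15)²))/7 + 3667992 = √(49*225 + 56/225)/7 + 3667992 = √(11025 + 56*(1/225))/7 + 3667992 = √(11025 + 56/225)/7 + 3667992 = √(2480681/225)/7 + 3667992 = (√2480681/15)/7 + 3667992 = √2480681/105 + 3667992 = 3667992 + √2480681/105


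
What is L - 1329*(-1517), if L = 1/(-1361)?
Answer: 2743902572/1361 ≈ 2.0161e+6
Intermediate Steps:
L = -1/1361 ≈ -0.00073475
L - 1329*(-1517) = -1/1361 - 1329*(-1517) = -1/1361 + 2016093 = 2743902572/1361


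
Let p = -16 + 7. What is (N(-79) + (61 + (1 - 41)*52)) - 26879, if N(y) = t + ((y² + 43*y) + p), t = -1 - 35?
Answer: -26099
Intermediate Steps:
p = -9
t = -36
N(y) = -45 + y² + 43*y (N(y) = -36 + ((y² + 43*y) - 9) = -36 + (-9 + y² + 43*y) = -45 + y² + 43*y)
(N(-79) + (61 + (1 - 41)*52)) - 26879 = ((-45 + (-79)² + 43*(-79)) + (61 + (1 - 41)*52)) - 26879 = ((-45 + 6241 - 3397) + (61 - 40*52)) - 26879 = (2799 + (61 - 2080)) - 26879 = (2799 - 2019) - 26879 = 780 - 26879 = -26099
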